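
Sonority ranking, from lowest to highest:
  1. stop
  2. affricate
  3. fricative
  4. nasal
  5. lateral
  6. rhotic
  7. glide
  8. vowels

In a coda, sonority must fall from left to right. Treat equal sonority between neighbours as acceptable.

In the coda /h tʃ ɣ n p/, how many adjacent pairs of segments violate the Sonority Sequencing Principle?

2

/h/ is a fricative (sonority 3).
/tʃ/ is an affricate (sonority 2).
/ɣ/ is a fricative (sonority 3).
/n/ is a nasal (sonority 4).
/p/ is a stop (sonority 1).
/h/→/tʃ/: 3→2 (falls) — ok.
/tʃ/→/ɣ/: 2→3 (does not fall) — violation.
/ɣ/→/n/: 3→4 (does not fall) — violation.
/n/→/p/: 4→1 (falls) — ok.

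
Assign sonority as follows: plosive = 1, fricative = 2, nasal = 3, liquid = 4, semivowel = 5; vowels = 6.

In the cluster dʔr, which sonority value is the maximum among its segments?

4

/d/: plosive = 1.
/ʔ/: plosive = 1.
/r/: liquid = 4.
The maximum is 4.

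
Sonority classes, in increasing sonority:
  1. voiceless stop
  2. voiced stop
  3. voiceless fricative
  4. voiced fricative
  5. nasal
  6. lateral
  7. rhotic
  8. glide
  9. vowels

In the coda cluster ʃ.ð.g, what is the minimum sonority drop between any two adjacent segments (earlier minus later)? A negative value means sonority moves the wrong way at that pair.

/ʃ/ is a voiceless fricative (sonority 3).
/ð/ is a voiced fricative (sonority 4).
/g/ is a voiced stop (sonority 2).
/ʃ/→/ð/: change -1.
/ð/→/g/: change +2.
Minimum = -1.

-1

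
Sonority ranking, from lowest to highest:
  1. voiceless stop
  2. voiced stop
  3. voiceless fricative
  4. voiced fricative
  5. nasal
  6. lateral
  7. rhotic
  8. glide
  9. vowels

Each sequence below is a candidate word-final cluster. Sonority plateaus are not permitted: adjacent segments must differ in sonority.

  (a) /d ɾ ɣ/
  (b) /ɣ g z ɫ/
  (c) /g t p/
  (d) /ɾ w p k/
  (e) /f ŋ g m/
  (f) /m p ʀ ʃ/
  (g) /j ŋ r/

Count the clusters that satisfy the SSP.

0

(a) 2-7-4 → violates
(b) 4-2-4-6 → violates
(c) 2-1-1 → violates
(d) 7-8-1-1 → violates
(e) 3-5-2-5 → violates
(f) 5-1-7-3 → violates
(g) 8-5-7 → violates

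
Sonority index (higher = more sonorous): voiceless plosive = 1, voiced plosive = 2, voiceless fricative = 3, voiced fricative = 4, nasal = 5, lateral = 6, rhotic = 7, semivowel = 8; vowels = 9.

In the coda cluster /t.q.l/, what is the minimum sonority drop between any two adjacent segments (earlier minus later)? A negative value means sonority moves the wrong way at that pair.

-5

/t/ is a voiceless plosive (sonority 1).
/q/ is a voiceless plosive (sonority 1).
/l/ is a lateral (sonority 6).
/t/→/q/: change +0.
/q/→/l/: change -5.
Minimum = -5.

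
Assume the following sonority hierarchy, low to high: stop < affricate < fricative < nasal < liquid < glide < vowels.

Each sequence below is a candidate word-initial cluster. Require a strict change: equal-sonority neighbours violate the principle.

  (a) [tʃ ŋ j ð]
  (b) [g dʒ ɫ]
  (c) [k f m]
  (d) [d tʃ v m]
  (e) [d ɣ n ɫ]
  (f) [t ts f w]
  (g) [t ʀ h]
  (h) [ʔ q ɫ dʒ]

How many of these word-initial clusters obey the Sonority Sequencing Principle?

(a) [tʃ ŋ j ð]: profile 2-4-6-3 — violates.
(b) [g dʒ ɫ]: profile 1-2-5 — obeys.
(c) [k f m]: profile 1-3-4 — obeys.
(d) [d tʃ v m]: profile 1-2-3-4 — obeys.
(e) [d ɣ n ɫ]: profile 1-3-4-5 — obeys.
(f) [t ts f w]: profile 1-2-3-6 — obeys.
(g) [t ʀ h]: profile 1-5-3 — violates.
(h) [ʔ q ɫ dʒ]: profile 1-1-5-2 — violates.

5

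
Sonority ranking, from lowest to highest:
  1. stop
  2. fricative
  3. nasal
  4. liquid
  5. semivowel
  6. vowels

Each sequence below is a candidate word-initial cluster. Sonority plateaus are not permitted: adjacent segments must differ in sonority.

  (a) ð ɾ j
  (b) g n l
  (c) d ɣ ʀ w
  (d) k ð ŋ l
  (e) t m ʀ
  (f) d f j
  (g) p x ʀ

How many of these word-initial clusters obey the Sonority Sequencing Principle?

7

(a) ð ɾ j: profile 2-4-5 — obeys.
(b) g n l: profile 1-3-4 — obeys.
(c) d ɣ ʀ w: profile 1-2-4-5 — obeys.
(d) k ð ŋ l: profile 1-2-3-4 — obeys.
(e) t m ʀ: profile 1-3-4 — obeys.
(f) d f j: profile 1-2-5 — obeys.
(g) p x ʀ: profile 1-2-4 — obeys.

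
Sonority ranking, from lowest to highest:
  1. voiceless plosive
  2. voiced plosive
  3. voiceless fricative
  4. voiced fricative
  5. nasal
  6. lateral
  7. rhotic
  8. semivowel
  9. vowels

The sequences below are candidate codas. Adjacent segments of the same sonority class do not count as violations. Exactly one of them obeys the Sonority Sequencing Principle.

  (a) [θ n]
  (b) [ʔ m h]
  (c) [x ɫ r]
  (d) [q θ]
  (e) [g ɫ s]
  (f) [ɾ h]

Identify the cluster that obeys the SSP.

f

(a) 3-5 → violates
(b) 1-5-3 → violates
(c) 3-6-7 → violates
(d) 1-3 → violates
(e) 2-6-3 → violates
(f) 7-3 → obeys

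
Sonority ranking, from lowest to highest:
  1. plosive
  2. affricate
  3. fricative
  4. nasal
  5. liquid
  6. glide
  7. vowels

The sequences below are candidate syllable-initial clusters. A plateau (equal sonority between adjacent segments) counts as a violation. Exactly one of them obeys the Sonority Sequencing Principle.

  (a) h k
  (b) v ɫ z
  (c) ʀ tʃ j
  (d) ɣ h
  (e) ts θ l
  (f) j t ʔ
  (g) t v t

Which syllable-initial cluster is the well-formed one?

e

(a) 3-1 → violates
(b) 3-5-3 → violates
(c) 5-2-6 → violates
(d) 3-3 → violates
(e) 2-3-5 → obeys
(f) 6-1-1 → violates
(g) 1-3-1 → violates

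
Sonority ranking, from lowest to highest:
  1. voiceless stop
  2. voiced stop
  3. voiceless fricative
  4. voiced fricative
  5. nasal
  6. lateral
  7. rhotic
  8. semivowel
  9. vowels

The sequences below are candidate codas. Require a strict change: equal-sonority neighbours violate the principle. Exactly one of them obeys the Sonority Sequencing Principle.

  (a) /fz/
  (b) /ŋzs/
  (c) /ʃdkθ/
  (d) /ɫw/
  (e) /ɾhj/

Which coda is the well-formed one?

(a) sonority 3-4: ill-formed.
(b) sonority 5-4-3: well-formed.
(c) sonority 3-2-1-3: ill-formed.
(d) sonority 6-8: ill-formed.
(e) sonority 7-3-8: ill-formed.

b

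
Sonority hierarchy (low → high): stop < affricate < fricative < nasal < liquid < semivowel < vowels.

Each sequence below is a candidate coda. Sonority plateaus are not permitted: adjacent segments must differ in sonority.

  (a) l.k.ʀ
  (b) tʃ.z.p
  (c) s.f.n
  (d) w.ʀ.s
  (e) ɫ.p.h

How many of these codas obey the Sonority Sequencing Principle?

1

(a) sonority 5-1-5: ill-formed.
(b) sonority 2-3-1: ill-formed.
(c) sonority 3-3-4: ill-formed.
(d) sonority 6-5-3: well-formed.
(e) sonority 5-1-3: ill-formed.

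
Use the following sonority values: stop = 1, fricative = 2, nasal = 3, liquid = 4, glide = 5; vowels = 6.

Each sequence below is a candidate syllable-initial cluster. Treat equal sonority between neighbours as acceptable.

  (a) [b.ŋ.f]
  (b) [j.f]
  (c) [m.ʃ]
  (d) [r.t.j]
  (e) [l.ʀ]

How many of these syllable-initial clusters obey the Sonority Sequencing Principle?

1

(a) [b.ŋ.f]: profile 1-3-2 — violates.
(b) [j.f]: profile 5-2 — violates.
(c) [m.ʃ]: profile 3-2 — violates.
(d) [r.t.j]: profile 4-1-5 — violates.
(e) [l.ʀ]: profile 4-4 — obeys.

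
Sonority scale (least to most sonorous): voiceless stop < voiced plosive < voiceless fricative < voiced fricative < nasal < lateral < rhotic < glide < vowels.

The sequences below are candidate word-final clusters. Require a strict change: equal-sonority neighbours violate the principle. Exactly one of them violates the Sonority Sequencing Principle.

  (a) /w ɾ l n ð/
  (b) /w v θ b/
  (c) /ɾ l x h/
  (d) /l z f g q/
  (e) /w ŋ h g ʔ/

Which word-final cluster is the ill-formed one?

c

(a) sonority 8-7-6-5-4: well-formed.
(b) sonority 8-4-3-2: well-formed.
(c) sonority 7-6-3-3: ill-formed.
(d) sonority 6-4-3-2-1: well-formed.
(e) sonority 8-5-3-2-1: well-formed.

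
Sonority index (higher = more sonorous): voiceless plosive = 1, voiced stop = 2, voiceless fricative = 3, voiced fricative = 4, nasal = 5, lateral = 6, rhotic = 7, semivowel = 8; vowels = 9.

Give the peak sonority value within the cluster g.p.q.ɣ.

4

/g/ is a voiced stop (sonority 2).
/p/ is a voiceless plosive (sonority 1).
/q/ is a voiceless plosive (sonority 1).
/ɣ/ is a voiced fricative (sonority 4).
The maximum is 4.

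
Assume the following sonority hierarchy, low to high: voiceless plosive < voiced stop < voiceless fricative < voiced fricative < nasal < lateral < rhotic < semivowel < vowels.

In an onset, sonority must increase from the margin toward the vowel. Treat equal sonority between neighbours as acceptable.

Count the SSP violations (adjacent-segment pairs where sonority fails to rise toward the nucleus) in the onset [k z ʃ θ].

1

/k/: voiceless plosive = 1.
/z/: voiced fricative = 4.
/ʃ/: voiceless fricative = 3.
/θ/: voiceless fricative = 3.
/k/→/z/: 1→4 (rises) — ok.
/z/→/ʃ/: 4→3 (does not rise) — violation.
/ʃ/→/θ/: 3→3 (plateau, allowed) — ok.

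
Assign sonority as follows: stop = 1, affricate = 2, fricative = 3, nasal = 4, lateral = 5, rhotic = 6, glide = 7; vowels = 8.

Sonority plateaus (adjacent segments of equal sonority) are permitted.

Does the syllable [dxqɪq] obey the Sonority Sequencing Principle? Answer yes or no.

Onset: /d/ is a stop (sonority 1), /x/ is a fricative (sonority 3), /q/ is a stop (sonority 1); then the nucleus /ɪ/ (sonority 8).
Onset profile 1-3-1-8 — does not rise throughout.
Coda: /q/ is a stop (sonority 1).
Coda profile 8-1 — falls from the nucleus.

no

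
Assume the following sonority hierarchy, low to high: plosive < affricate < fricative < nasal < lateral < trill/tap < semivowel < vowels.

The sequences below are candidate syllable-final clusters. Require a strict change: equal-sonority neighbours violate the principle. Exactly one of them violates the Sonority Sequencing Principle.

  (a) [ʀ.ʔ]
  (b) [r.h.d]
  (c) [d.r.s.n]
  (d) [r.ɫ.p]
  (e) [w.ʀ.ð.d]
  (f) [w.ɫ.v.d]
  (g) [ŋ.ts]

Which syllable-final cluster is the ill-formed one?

(a) sonority 6-1: well-formed.
(b) sonority 6-3-1: well-formed.
(c) sonority 1-6-3-4: ill-formed.
(d) sonority 6-5-1: well-formed.
(e) sonority 7-6-3-1: well-formed.
(f) sonority 7-5-3-1: well-formed.
(g) sonority 4-2: well-formed.

c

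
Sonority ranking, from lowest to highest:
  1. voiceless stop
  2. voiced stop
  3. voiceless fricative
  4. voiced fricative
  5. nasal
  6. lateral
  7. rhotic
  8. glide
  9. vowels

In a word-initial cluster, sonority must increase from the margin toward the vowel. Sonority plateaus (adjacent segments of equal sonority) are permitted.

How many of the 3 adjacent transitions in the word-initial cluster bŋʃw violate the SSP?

/b/ — voiced stop, sonority 2.
/ŋ/ — nasal, sonority 5.
/ʃ/ — voiceless fricative, sonority 3.
/w/ — glide, sonority 8.
/b/→/ŋ/: 2→5 (rises) — ok.
/ŋ/→/ʃ/: 5→3 (does not rise) — violation.
/ʃ/→/w/: 3→8 (rises) — ok.

1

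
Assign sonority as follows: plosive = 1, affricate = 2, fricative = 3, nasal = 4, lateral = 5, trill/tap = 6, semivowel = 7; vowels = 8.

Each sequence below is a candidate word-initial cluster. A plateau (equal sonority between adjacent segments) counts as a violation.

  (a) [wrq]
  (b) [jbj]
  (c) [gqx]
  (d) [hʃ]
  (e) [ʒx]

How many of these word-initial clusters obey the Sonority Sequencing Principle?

(a) 7-6-1 → violates
(b) 7-1-7 → violates
(c) 1-1-3 → violates
(d) 3-3 → violates
(e) 3-3 → violates

0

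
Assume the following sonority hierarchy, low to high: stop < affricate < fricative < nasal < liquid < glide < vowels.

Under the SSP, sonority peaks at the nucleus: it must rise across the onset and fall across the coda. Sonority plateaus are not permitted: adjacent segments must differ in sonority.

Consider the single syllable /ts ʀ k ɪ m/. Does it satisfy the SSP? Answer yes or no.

Onset: /ts/ is an affricate (sonority 2), /ʀ/ is a liquid (sonority 5), /k/ is a stop (sonority 1); then the nucleus /ɪ/ (sonority 7).
Onset profile 2-5-1-7 — does not strictly rise throughout.
Coda: /m/ is a nasal (sonority 4).
Coda profile 7-4 — falls from the nucleus.

no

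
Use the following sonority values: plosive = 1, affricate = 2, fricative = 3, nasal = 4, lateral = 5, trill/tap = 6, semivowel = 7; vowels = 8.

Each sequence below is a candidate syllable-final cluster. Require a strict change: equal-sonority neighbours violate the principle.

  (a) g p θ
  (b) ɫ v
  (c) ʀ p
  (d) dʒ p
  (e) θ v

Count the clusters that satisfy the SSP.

(a) 1-1-3 → violates
(b) 5-3 → obeys
(c) 6-1 → obeys
(d) 2-1 → obeys
(e) 3-3 → violates

3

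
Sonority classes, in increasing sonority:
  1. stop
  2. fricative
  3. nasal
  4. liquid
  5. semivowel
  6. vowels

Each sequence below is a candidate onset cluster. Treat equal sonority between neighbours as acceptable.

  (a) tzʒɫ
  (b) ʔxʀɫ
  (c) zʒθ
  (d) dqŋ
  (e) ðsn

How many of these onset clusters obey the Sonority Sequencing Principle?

(a) sonority 1-2-2-4: well-formed.
(b) sonority 1-2-4-4: well-formed.
(c) sonority 2-2-2: well-formed.
(d) sonority 1-1-3: well-formed.
(e) sonority 2-2-3: well-formed.

5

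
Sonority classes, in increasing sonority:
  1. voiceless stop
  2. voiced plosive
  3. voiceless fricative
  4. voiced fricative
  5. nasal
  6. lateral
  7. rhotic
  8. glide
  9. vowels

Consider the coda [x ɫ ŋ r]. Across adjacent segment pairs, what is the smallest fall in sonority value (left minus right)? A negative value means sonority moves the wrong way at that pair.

-3

/x/: voiceless fricative = 3.
/ɫ/: lateral = 6.
/ŋ/: nasal = 5.
/r/: rhotic = 7.
/x/→/ɫ/: change -3.
/ɫ/→/ŋ/: change +1.
/ŋ/→/r/: change -2.
Minimum = -3.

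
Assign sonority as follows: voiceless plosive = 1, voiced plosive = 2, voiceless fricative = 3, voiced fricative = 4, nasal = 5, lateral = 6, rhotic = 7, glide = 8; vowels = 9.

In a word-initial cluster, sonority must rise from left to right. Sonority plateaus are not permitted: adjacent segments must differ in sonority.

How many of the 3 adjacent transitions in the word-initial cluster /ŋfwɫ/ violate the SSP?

2

/ŋ/ — nasal, sonority 5.
/f/ — voiceless fricative, sonority 3.
/w/ — glide, sonority 8.
/ɫ/ — lateral, sonority 6.
/ŋ/→/f/: 5→3 (does not rise) — violation.
/f/→/w/: 3→8 (rises) — ok.
/w/→/ɫ/: 8→6 (does not rise) — violation.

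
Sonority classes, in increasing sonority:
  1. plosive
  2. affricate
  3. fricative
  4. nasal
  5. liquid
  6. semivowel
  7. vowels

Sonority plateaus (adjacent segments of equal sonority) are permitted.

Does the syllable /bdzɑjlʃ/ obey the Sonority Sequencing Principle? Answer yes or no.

yes

Onset: /b/ is a plosive (sonority 1), /d/ is a plosive (sonority 1), /z/ is a fricative (sonority 3); then the nucleus /ɑ/ (sonority 7).
Onset profile 1-1-3-7 — rises to the nucleus.
Coda: /j/ is a semivowel (sonority 6), /l/ is a liquid (sonority 5), /ʃ/ is a fricative (sonority 3).
Coda profile 7-6-5-3 — falls from the nucleus.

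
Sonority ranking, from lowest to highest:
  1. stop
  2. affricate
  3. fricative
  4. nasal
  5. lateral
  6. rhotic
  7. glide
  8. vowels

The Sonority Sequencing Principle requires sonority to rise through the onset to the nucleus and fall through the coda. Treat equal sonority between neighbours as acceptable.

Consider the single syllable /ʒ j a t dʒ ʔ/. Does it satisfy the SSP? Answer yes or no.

Onset: /ʒ/ is a fricative (sonority 3), /j/ is a glide (sonority 7); then the nucleus /a/ (sonority 8).
Onset profile 3-7-8 — rises to the nucleus.
Coda: /t/ is a stop (sonority 1), /dʒ/ is an affricate (sonority 2), /ʔ/ is a stop (sonority 1).
Coda profile 8-1-2-1 — does not fall throughout.

no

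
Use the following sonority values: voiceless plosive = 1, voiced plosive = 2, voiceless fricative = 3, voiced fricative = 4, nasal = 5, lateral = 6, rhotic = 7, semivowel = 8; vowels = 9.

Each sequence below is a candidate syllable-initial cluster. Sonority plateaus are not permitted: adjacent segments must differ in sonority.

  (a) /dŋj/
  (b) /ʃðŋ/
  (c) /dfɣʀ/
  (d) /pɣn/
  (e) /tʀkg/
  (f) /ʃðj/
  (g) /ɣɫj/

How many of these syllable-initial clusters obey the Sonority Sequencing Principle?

6

(a) /dŋj/: profile 2-5-8 — obeys.
(b) /ʃðŋ/: profile 3-4-5 — obeys.
(c) /dfɣʀ/: profile 2-3-4-7 — obeys.
(d) /pɣn/: profile 1-4-5 — obeys.
(e) /tʀkg/: profile 1-7-1-2 — violates.
(f) /ʃðj/: profile 3-4-8 — obeys.
(g) /ɣɫj/: profile 4-6-8 — obeys.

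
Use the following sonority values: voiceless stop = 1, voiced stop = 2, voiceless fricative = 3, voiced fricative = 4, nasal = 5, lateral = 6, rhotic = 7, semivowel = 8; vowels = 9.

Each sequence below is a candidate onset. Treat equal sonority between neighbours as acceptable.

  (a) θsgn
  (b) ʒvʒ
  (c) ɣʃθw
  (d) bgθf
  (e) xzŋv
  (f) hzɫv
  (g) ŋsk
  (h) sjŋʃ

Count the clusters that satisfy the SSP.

2

(a) sonority 3-3-2-5: ill-formed.
(b) sonority 4-4-4: well-formed.
(c) sonority 4-3-3-8: ill-formed.
(d) sonority 2-2-3-3: well-formed.
(e) sonority 3-4-5-4: ill-formed.
(f) sonority 3-4-6-4: ill-formed.
(g) sonority 5-3-1: ill-formed.
(h) sonority 3-8-5-3: ill-formed.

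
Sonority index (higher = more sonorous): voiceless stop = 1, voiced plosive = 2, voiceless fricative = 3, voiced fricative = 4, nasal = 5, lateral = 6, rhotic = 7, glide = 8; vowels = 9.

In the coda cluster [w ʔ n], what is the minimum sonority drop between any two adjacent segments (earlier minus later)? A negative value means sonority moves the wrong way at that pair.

/w/: glide = 8.
/ʔ/: voiceless stop = 1.
/n/: nasal = 5.
/w/→/ʔ/: change +7.
/ʔ/→/n/: change -4.
Minimum = -4.

-4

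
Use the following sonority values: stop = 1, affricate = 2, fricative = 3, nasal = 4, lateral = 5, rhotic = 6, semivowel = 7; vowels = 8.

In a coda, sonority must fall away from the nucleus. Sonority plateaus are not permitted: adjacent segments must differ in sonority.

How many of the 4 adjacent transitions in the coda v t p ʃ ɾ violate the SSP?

/v/: fricative = 3.
/t/: stop = 1.
/p/: stop = 1.
/ʃ/: fricative = 3.
/ɾ/: rhotic = 6.
/v/→/t/: 3→1 (falls) — ok.
/t/→/p/: 1→1 (plateau) — violation.
/p/→/ʃ/: 1→3 (does not fall) — violation.
/ʃ/→/ɾ/: 3→6 (does not fall) — violation.

3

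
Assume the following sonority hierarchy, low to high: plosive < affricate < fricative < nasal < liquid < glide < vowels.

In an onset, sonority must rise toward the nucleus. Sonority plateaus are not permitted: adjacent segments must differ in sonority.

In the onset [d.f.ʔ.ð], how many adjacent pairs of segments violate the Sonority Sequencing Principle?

1

/d/ — plosive, sonority 1.
/f/ — fricative, sonority 3.
/ʔ/ — plosive, sonority 1.
/ð/ — fricative, sonority 3.
/d/→/f/: 1→3 (rises) — ok.
/f/→/ʔ/: 3→1 (does not rise) — violation.
/ʔ/→/ð/: 1→3 (rises) — ok.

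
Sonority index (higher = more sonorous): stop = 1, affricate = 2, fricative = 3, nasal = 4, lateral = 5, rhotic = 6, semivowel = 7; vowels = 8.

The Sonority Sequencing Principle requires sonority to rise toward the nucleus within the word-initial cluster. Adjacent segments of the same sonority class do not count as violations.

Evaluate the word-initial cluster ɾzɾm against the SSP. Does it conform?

/ɾ/: rhotic = 6.
/z/: fricative = 3.
/ɾ/: rhotic = 6.
/m/: nasal = 4.
The profile is 6-3-6-4. Between /ɾ/ (6) and /z/ (3) sonority does not rise, so the cluster violates the SSP.

no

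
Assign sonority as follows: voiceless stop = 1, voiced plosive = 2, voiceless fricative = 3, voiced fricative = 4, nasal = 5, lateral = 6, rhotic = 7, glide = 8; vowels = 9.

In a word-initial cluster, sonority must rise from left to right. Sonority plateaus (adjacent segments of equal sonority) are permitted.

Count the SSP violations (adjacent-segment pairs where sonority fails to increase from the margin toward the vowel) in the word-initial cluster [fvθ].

1

/f/: voiceless fricative = 3.
/v/: voiced fricative = 4.
/θ/: voiceless fricative = 3.
/f/→/v/: 3→4 (rises) — ok.
/v/→/θ/: 4→3 (does not rise) — violation.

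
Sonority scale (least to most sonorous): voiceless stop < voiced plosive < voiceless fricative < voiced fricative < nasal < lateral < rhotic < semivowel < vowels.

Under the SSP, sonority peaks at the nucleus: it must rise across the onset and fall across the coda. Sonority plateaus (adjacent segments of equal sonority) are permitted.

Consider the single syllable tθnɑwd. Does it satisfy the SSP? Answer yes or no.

yes

Onset: /t/ is a voiceless stop (sonority 1), /θ/ is a voiceless fricative (sonority 3), /n/ is a nasal (sonority 5); then the nucleus /ɑ/ (sonority 9).
Onset profile 1-3-5-9 — rises to the nucleus.
Coda: /w/ is a semivowel (sonority 8), /d/ is a voiced plosive (sonority 2).
Coda profile 9-8-2 — falls from the nucleus.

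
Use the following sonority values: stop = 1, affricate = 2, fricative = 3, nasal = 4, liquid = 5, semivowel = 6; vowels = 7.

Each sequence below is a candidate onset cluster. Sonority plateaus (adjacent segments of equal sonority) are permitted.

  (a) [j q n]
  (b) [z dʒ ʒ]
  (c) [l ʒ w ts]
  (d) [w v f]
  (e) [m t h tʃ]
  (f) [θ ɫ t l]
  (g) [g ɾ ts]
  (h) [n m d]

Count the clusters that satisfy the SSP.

0

(a) 6-1-4 → violates
(b) 3-2-3 → violates
(c) 5-3-6-2 → violates
(d) 6-3-3 → violates
(e) 4-1-3-2 → violates
(f) 3-5-1-5 → violates
(g) 1-5-2 → violates
(h) 4-4-1 → violates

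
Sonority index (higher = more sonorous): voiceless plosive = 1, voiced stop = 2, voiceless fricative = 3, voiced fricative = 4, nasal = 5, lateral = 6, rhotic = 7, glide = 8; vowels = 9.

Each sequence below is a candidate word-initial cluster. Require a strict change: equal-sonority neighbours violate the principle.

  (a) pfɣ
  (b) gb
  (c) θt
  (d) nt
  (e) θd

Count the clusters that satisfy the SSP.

(a) 1-3-4 → obeys
(b) 2-2 → violates
(c) 3-1 → violates
(d) 5-1 → violates
(e) 3-2 → violates

1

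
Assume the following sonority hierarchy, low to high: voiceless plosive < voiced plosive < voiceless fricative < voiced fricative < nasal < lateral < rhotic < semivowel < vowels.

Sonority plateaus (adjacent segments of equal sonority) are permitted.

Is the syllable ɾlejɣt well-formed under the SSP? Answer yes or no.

no

Onset: /ɾ/ is a rhotic (sonority 7), /l/ is a lateral (sonority 6); then the nucleus /e/ (sonority 9).
Onset profile 7-6-9 — does not rise throughout.
Coda: /j/ is a semivowel (sonority 8), /ɣ/ is a voiced fricative (sonority 4), /t/ is a voiceless plosive (sonority 1).
Coda profile 9-8-4-1 — falls from the nucleus.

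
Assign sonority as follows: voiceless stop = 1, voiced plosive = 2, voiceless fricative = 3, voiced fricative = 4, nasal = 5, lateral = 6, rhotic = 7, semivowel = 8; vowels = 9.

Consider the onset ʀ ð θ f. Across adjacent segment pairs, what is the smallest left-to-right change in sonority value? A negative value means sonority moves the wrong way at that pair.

/ʀ/ — rhotic, sonority 7.
/ð/ — voiced fricative, sonority 4.
/θ/ — voiceless fricative, sonority 3.
/f/ — voiceless fricative, sonority 3.
/ʀ/→/ð/: change -3.
/ð/→/θ/: change -1.
/θ/→/f/: change +0.
Minimum = -3.

-3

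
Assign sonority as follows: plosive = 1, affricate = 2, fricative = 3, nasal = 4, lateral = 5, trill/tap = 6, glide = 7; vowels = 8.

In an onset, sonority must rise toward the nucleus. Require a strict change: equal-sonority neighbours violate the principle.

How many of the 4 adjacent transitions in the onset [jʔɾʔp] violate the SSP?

3

/j/ is a glide (sonority 7).
/ʔ/ is a plosive (sonority 1).
/ɾ/ is a trill/tap (sonority 6).
/ʔ/ is a plosive (sonority 1).
/p/ is a plosive (sonority 1).
/j/→/ʔ/: 7→1 (does not rise) — violation.
/ʔ/→/ɾ/: 1→6 (rises) — ok.
/ɾ/→/ʔ/: 6→1 (does not rise) — violation.
/ʔ/→/p/: 1→1 (plateau) — violation.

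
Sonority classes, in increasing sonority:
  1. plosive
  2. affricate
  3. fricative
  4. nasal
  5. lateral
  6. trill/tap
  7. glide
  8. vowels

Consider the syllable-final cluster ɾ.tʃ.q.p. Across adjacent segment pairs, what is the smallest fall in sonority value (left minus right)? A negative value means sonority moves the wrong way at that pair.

0

/ɾ/: trill/tap = 6.
/tʃ/: affricate = 2.
/q/: plosive = 1.
/p/: plosive = 1.
/ɾ/→/tʃ/: change +4.
/tʃ/→/q/: change +1.
/q/→/p/: change +0.
Minimum = 0.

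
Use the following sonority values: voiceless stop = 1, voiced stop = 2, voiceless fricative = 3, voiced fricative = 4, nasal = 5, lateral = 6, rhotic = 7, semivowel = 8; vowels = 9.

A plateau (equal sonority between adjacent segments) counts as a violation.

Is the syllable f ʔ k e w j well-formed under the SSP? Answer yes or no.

no

Onset: /f/ is a voiceless fricative (sonority 3), /ʔ/ is a voiceless stop (sonority 1), /k/ is a voiceless stop (sonority 1); then the nucleus /e/ (sonority 9).
Onset profile 3-1-1-9 — does not strictly rise throughout.
Coda: /w/ is a semivowel (sonority 8), /j/ is a semivowel (sonority 8).
Coda profile 9-8-8 — does not strictly fall throughout.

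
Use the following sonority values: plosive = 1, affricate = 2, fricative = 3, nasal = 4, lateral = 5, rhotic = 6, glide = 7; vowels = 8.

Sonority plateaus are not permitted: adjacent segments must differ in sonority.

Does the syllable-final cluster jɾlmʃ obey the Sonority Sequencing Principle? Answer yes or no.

yes

/j/ is a glide (sonority 7).
/ɾ/ is a rhotic (sonority 6).
/l/ is a lateral (sonority 5).
/m/ is a nasal (sonority 4).
/ʃ/ is a fricative (sonority 3).
The profile 7-6-5-4-3 strictly falls, so the syllable-final cluster satisfies the SSP.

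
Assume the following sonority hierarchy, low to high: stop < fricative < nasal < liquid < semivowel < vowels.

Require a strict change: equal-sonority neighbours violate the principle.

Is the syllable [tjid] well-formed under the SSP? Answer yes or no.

Onset: /t/ is a stop (sonority 1), /j/ is a semivowel (sonority 5); then the nucleus /i/ (sonority 6).
Onset profile 1-5-6 — rises to the nucleus.
Coda: /d/ is a stop (sonority 1).
Coda profile 6-1 — falls from the nucleus.

yes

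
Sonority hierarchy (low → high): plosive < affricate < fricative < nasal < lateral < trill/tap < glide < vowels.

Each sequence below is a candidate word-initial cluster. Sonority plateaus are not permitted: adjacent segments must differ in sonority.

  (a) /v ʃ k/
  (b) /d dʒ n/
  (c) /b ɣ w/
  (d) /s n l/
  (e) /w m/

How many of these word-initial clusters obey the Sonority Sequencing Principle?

3

(a) 3-3-1 → violates
(b) 1-2-4 → obeys
(c) 1-3-7 → obeys
(d) 3-4-5 → obeys
(e) 7-4 → violates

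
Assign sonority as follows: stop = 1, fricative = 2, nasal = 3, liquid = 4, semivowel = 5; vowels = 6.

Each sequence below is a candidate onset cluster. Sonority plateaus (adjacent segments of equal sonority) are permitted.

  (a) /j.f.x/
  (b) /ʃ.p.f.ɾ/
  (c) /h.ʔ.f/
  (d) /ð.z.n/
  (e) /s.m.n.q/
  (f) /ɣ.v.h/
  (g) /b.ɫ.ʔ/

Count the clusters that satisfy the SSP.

(a) sonority 5-2-2: ill-formed.
(b) sonority 2-1-2-4: ill-formed.
(c) sonority 2-1-2: ill-formed.
(d) sonority 2-2-3: well-formed.
(e) sonority 2-3-3-1: ill-formed.
(f) sonority 2-2-2: well-formed.
(g) sonority 1-4-1: ill-formed.

2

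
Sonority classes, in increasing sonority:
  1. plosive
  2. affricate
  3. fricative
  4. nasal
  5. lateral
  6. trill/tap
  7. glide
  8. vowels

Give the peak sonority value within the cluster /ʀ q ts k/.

6

/ʀ/ is a trill/tap (sonority 6).
/q/ is a plosive (sonority 1).
/ts/ is an affricate (sonority 2).
/k/ is a plosive (sonority 1).
The maximum is 6.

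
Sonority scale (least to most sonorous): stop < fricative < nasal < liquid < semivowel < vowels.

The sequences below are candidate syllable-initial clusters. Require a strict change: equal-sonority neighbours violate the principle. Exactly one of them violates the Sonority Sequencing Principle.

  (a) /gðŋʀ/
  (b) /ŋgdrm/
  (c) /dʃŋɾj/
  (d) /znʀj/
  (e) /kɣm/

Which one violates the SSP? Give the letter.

(a) /gðŋʀ/: profile 1-2-3-4 — obeys.
(b) /ŋgdrm/: profile 3-1-1-4-3 — violates.
(c) /dʃŋɾj/: profile 1-2-3-4-5 — obeys.
(d) /znʀj/: profile 2-3-4-5 — obeys.
(e) /kɣm/: profile 1-2-3 — obeys.

b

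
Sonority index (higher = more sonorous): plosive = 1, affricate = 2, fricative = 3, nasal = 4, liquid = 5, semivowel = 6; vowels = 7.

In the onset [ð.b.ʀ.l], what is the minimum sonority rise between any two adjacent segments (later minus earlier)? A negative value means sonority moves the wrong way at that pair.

/ð/: fricative = 3.
/b/: plosive = 1.
/ʀ/: liquid = 5.
/l/: liquid = 5.
/ð/→/b/: change -2.
/b/→/ʀ/: change +4.
/ʀ/→/l/: change +0.
Minimum = -2.

-2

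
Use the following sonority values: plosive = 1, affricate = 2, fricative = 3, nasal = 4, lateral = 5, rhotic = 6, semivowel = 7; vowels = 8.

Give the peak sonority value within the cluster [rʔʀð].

6

/r/: rhotic = 6.
/ʔ/: plosive = 1.
/ʀ/: rhotic = 6.
/ð/: fricative = 3.
The maximum is 6.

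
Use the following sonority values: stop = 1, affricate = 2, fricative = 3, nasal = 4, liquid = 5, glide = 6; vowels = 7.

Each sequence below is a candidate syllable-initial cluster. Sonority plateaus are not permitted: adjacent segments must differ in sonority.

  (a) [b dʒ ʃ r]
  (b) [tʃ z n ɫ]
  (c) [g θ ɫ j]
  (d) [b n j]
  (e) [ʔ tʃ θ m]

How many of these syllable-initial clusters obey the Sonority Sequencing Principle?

(a) 1-2-3-5 → obeys
(b) 2-3-4-5 → obeys
(c) 1-3-5-6 → obeys
(d) 1-4-6 → obeys
(e) 1-2-3-4 → obeys

5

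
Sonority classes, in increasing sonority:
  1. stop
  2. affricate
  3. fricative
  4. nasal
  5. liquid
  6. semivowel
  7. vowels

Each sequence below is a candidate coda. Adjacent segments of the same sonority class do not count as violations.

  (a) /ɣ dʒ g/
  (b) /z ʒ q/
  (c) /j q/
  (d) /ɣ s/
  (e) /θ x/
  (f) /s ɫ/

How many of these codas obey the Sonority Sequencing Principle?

(a) sonority 3-2-1: well-formed.
(b) sonority 3-3-1: well-formed.
(c) sonority 6-1: well-formed.
(d) sonority 3-3: well-formed.
(e) sonority 3-3: well-formed.
(f) sonority 3-5: ill-formed.

5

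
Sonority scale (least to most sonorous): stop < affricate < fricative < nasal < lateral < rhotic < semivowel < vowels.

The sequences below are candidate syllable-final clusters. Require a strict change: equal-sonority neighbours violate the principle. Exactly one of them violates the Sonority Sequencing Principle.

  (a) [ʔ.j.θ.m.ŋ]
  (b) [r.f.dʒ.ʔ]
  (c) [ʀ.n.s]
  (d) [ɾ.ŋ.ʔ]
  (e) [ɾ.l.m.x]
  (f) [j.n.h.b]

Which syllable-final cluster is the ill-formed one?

a

(a) [ʔ.j.θ.m.ŋ]: profile 1-7-3-4-4 — violates.
(b) [r.f.dʒ.ʔ]: profile 6-3-2-1 — obeys.
(c) [ʀ.n.s]: profile 6-4-3 — obeys.
(d) [ɾ.ŋ.ʔ]: profile 6-4-1 — obeys.
(e) [ɾ.l.m.x]: profile 6-5-4-3 — obeys.
(f) [j.n.h.b]: profile 7-4-3-1 — obeys.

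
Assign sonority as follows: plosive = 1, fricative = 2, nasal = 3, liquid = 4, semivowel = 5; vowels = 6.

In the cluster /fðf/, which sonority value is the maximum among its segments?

2

/f/ — fricative, sonority 2.
/ð/ — fricative, sonority 2.
/f/ — fricative, sonority 2.
The maximum is 2.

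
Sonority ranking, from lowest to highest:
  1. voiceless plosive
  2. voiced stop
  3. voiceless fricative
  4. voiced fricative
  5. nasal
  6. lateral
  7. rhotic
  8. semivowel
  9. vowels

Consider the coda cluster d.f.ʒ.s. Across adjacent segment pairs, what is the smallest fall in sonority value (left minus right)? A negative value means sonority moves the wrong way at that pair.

-1

/d/ is a voiced stop (sonority 2).
/f/ is a voiceless fricative (sonority 3).
/ʒ/ is a voiced fricative (sonority 4).
/s/ is a voiceless fricative (sonority 3).
/d/→/f/: change -1.
/f/→/ʒ/: change -1.
/ʒ/→/s/: change +1.
Minimum = -1.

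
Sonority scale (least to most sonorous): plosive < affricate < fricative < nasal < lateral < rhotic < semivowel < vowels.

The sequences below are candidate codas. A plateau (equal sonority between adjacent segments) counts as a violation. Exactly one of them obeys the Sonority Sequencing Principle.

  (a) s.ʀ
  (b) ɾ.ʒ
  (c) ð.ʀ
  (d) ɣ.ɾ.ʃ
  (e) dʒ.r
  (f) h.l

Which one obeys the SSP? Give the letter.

b

(a) 3-6 → violates
(b) 6-3 → obeys
(c) 3-6 → violates
(d) 3-6-3 → violates
(e) 2-6 → violates
(f) 3-5 → violates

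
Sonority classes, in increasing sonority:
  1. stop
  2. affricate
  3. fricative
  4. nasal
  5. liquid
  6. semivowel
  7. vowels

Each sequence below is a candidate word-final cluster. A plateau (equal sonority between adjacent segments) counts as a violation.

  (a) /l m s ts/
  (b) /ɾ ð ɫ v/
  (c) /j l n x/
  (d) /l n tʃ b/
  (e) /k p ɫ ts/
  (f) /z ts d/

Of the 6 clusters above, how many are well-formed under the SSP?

4

(a) /l m s ts/: profile 5-4-3-2 — obeys.
(b) /ɾ ð ɫ v/: profile 5-3-5-3 — violates.
(c) /j l n x/: profile 6-5-4-3 — obeys.
(d) /l n tʃ b/: profile 5-4-2-1 — obeys.
(e) /k p ɫ ts/: profile 1-1-5-2 — violates.
(f) /z ts d/: profile 3-2-1 — obeys.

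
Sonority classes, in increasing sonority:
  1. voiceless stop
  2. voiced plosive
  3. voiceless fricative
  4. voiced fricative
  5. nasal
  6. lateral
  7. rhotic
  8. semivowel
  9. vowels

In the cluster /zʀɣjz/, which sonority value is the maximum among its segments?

8

/z/ — voiced fricative, sonority 4.
/ʀ/ — rhotic, sonority 7.
/ɣ/ — voiced fricative, sonority 4.
/j/ — semivowel, sonority 8.
/z/ — voiced fricative, sonority 4.
The maximum is 8.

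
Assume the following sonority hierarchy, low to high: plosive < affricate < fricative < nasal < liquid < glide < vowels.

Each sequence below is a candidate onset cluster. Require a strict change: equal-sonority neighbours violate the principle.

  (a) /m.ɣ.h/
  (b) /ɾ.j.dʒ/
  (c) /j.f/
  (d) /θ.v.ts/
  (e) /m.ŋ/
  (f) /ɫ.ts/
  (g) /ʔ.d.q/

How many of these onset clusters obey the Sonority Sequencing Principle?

0

(a) /m.ɣ.h/: profile 4-3-3 — violates.
(b) /ɾ.j.dʒ/: profile 5-6-2 — violates.
(c) /j.f/: profile 6-3 — violates.
(d) /θ.v.ts/: profile 3-3-2 — violates.
(e) /m.ŋ/: profile 4-4 — violates.
(f) /ɫ.ts/: profile 5-2 — violates.
(g) /ʔ.d.q/: profile 1-1-1 — violates.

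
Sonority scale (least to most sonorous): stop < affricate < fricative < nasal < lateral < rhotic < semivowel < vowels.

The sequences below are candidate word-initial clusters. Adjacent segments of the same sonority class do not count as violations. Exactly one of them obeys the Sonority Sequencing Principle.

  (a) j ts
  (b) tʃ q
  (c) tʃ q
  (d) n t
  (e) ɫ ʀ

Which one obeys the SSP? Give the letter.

e

(a) j ts: profile 7-2 — violates.
(b) tʃ q: profile 2-1 — violates.
(c) tʃ q: profile 2-1 — violates.
(d) n t: profile 4-1 — violates.
(e) ɫ ʀ: profile 5-6 — obeys.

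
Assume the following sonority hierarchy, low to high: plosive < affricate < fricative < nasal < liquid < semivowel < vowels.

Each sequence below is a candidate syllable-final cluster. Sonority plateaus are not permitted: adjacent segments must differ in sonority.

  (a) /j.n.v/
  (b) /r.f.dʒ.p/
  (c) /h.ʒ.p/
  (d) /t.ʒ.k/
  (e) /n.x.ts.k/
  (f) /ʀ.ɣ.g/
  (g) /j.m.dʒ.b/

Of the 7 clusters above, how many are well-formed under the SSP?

(a) /j.n.v/: profile 6-4-3 — obeys.
(b) /r.f.dʒ.p/: profile 5-3-2-1 — obeys.
(c) /h.ʒ.p/: profile 3-3-1 — violates.
(d) /t.ʒ.k/: profile 1-3-1 — violates.
(e) /n.x.ts.k/: profile 4-3-2-1 — obeys.
(f) /ʀ.ɣ.g/: profile 5-3-1 — obeys.
(g) /j.m.dʒ.b/: profile 6-4-2-1 — obeys.

5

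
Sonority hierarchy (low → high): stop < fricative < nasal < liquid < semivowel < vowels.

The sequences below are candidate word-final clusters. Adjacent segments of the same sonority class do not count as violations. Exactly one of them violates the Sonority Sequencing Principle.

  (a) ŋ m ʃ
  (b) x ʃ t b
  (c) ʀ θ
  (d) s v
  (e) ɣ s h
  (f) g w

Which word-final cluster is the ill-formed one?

(a) 3-3-2 → obeys
(b) 2-2-1-1 → obeys
(c) 4-2 → obeys
(d) 2-2 → obeys
(e) 2-2-2 → obeys
(f) 1-5 → violates

f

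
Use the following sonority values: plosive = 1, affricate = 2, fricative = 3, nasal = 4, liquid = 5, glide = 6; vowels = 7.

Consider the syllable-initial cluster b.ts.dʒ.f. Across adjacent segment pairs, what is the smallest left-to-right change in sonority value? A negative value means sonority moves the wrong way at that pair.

0

/b/ is a plosive (sonority 1).
/ts/ is an affricate (sonority 2).
/dʒ/ is an affricate (sonority 2).
/f/ is a fricative (sonority 3).
/b/→/ts/: change +1.
/ts/→/dʒ/: change +0.
/dʒ/→/f/: change +1.
Minimum = 0.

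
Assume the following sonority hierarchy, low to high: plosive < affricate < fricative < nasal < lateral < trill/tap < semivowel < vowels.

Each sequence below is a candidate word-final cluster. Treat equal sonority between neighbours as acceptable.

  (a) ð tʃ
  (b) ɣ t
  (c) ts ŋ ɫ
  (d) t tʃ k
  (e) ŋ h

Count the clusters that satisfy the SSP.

(a) sonority 3-2: well-formed.
(b) sonority 3-1: well-formed.
(c) sonority 2-4-5: ill-formed.
(d) sonority 1-2-1: ill-formed.
(e) sonority 4-3: well-formed.

3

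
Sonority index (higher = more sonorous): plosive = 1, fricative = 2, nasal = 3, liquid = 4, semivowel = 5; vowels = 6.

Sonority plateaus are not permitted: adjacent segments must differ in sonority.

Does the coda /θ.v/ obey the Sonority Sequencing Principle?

/θ/ is a fricative (sonority 2).
/v/ is a fricative (sonority 2).
The profile is 2-2. Between /θ/ (2) and /v/ (2) sonority does not fall, so the cluster violates the SSP.

no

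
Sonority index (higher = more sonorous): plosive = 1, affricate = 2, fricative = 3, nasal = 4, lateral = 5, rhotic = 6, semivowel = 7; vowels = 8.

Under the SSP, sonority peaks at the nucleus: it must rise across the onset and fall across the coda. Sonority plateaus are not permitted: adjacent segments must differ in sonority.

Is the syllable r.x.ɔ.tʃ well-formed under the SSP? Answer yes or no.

no

Onset: /r/ is a rhotic (sonority 6), /x/ is a fricative (sonority 3); then the nucleus /ɔ/ (sonority 8).
Onset profile 6-3-8 — does not strictly rise throughout.
Coda: /tʃ/ is an affricate (sonority 2).
Coda profile 8-2 — falls from the nucleus.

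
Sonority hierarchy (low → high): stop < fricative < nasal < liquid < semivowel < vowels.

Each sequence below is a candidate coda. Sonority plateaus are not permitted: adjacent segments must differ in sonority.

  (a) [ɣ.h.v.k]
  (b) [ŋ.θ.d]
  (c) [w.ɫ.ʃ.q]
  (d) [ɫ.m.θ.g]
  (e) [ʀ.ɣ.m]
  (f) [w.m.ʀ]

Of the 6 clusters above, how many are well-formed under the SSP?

(a) sonority 2-2-2-1: ill-formed.
(b) sonority 3-2-1: well-formed.
(c) sonority 5-4-2-1: well-formed.
(d) sonority 4-3-2-1: well-formed.
(e) sonority 4-2-3: ill-formed.
(f) sonority 5-3-4: ill-formed.

3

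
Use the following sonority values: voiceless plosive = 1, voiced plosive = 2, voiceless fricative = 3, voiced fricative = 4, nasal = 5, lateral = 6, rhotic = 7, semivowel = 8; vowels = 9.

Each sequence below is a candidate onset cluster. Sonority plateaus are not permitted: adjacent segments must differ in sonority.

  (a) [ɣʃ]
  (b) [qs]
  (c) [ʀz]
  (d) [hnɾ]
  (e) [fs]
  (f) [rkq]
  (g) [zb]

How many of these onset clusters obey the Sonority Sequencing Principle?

(a) 4-3 → violates
(b) 1-3 → obeys
(c) 7-4 → violates
(d) 3-5-7 → obeys
(e) 3-3 → violates
(f) 7-1-1 → violates
(g) 4-2 → violates

2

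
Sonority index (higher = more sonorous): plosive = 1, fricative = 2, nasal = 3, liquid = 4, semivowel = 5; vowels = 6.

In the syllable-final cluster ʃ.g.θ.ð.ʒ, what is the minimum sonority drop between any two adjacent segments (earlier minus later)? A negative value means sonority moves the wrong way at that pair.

-1

/ʃ/ is a fricative (sonority 2).
/g/ is a plosive (sonority 1).
/θ/ is a fricative (sonority 2).
/ð/ is a fricative (sonority 2).
/ʒ/ is a fricative (sonority 2).
/ʃ/→/g/: change +1.
/g/→/θ/: change -1.
/θ/→/ð/: change +0.
/ð/→/ʒ/: change +0.
Minimum = -1.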